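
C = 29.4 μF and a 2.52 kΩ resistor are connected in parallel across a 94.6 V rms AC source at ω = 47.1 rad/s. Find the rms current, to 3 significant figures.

136 mA

X_C = 1/(ωC) = 722 Ω
Parallel: admittances add. Y = 1/R + jωC
Y = (0.000397 + j0.00138) S
|Y| = 0.00144 S → |Z| = 1/|Y| = 694 Ω, ∠Z = −∠Y = -74.0°
I = V/|Z| = 94.6/694 = 136 mA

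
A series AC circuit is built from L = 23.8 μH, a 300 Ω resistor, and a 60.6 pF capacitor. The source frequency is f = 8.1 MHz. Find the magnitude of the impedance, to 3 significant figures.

936 Ω

ω = 2πf = 5.089e+07 rad/s
X_L = ωL = 1210 Ω
X_C = 1/(ωC) = 324 Ω
Net reactance X = X_L − X_C = 887 Ω
Z = 300 + j887 Ω
|Z| = √(300² + 887²) = 936 Ω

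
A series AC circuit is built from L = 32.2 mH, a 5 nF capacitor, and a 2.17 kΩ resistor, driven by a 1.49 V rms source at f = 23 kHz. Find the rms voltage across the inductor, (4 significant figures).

1.767 V

ω = 2πf = 144500 rad/s
X_L = ωL = 4653 Ω
X_C = 1/(ωC) = 1384 Ω
Net reactance X = X_L − X_C = 3269 Ω
Z = 2170 + j3269 Ω
|Z| = √(2170² + 3269²) = 3924 Ω
I = V/|Z| = 379.7 μA
V_L = I·|Z_L| = 0.0003797 × 4653 = 1.767 V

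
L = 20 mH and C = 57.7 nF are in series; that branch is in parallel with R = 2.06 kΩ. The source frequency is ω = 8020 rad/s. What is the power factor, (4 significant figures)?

X_L = ωL = 160.4 Ω
X_C = 1/(ωC) = 2161 Ω
Branch 1: Z₁ = R = 2060 Ω
Branch 2 (series LC): Z₂ = j(X_L − X_C) = −j2001 Ω
Parallel: Z = Z₁Z₂/(Z₁+Z₂), |Z| = 1435 Ω, ∠Z = -45.84°
cos φ = cos(-45.84°) = 0.6967

0.6967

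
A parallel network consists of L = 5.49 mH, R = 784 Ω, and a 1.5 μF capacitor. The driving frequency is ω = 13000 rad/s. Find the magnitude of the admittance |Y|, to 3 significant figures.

X_L = ωL = 71.4 Ω
X_C = 1/(ωC) = 51.3 Ω
Parallel: admittances add. Y = 1/R + 1/(jωL) + jωC
Y = (0.00128 + j0.00549) S
|Y| = 0.00563 S → |Z| = 1/|Y| = 177 Ω, ∠Z = −∠Y = -76.9°

5.63 mS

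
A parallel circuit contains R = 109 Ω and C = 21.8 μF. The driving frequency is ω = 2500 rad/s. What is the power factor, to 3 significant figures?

0.166

X_C = 1/(ωC) = 18.3 Ω
Parallel: admittances add. Y = 1/R + jωC
Y = (0.00917 + j0.0545) S
|Y| = 0.0553 S → |Z| = 1/|Y| = 18.1 Ω, ∠Z = −∠Y = -80.4°
cos φ = cos(-80.4°) = 0.166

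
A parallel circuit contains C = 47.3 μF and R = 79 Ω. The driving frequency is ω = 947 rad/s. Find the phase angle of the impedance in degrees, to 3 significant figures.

X_C = 1/(ωC) = 22.3 Ω
Parallel: admittances add. Y = 1/R + jωC
Y = (0.0127 + j0.0448) S
|Y| = 0.0465 S → |Z| = 1/|Y| = 21.5 Ω, ∠Z = −∠Y = -74.2°

-74.2°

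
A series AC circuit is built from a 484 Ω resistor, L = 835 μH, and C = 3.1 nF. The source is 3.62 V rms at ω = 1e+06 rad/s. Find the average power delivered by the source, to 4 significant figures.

X_L = ωL = 835.0 Ω
X_C = 1/(ωC) = 322.6 Ω
Net reactance X = X_L − X_C = 512.4 Ω
Z = 484.0 + j512.4 Ω
|Z| = √(484.0² + 512.4²) = 704.9 Ω
∠Z = arctan(512.4/484.0) = 46.63°
I = V/|Z| = 5.136 mA
P = VI cos φ = 3.62 × 0.005136 × cos(46.63°) = 12.77 mW

12.77 mW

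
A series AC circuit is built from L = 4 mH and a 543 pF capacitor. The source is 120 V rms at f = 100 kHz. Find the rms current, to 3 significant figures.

ω = 2πf = 628300 rad/s
X_L = ωL = 2510 Ω
X_C = 1/(ωC) = 2930 Ω
Net reactance X = X_L − X_C = -418 Ω
Z = − j418 Ω
|Z| = √(0² + 418²) = 418 Ω
I = V/|Z| = 120/418 = 287 mA

287 mA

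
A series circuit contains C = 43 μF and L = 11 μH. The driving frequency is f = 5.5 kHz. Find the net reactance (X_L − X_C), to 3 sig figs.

ω = 2πf = 34560 rad/s
X_L = ωL = 0.380 Ω
X_C = 1/(ωC) = 0.673 Ω
X = 0.380 − 0.673 = -0.293 Ω

-0.293 Ω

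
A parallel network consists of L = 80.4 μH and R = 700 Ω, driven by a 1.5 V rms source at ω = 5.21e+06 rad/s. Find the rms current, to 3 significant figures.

X_L = ωL = 419 Ω
Parallel: admittances add. Y = 1/R + 1/(jωL)
Y = (0.00143 − j0.00239) S
|Y| = 0.00278 S → |Z| = 1/|Y| = 359 Ω, ∠Z = −∠Y = 59.1°
I = V/|Z| = 1.5/359 = 4.17 mA

4.17 mA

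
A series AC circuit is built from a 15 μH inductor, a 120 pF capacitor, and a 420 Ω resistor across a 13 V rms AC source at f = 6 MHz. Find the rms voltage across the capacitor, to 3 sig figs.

ω = 2πf = 3.77e+07 rad/s
X_L = ωL = 565 Ω
X_C = 1/(ωC) = 221 Ω
Net reactance X = X_L − X_C = 344 Ω
Z = 420 + j344 Ω
|Z| = √(420² + 344²) = 543 Ω
I = V/|Z| = 23.9 mA
V_C = I·|Z_C| = 0.0239 × 221 = 5.29 V

5.29 V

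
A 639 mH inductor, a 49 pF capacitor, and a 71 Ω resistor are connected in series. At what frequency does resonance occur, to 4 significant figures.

ω₀ = 1/√(LC) = 1/√(0.639 × 4.9e-11) = 178700 rad/s
f₀ = ω₀/(2π) = 28.44 kHz

28.44 kHz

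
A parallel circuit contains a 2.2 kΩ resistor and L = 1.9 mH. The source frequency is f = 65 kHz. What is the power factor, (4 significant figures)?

ω = 2πf = 408400 rad/s
X_L = ωL = 776.0 Ω
Parallel: admittances add. Y = 1/R + 1/(jωL)
Y = (0.0004545 − j0.001289) S
|Y| = 0.001367 S → |Z| = 1/|Y| = 731.8 Ω, ∠Z = −∠Y = 70.57°
cos φ = cos(70.57°) = 0.3326

0.3326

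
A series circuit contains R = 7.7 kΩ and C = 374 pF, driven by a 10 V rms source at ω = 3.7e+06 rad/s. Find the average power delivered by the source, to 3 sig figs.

X_C = 1/(ωC) = 723 Ω
Z = 7700 − j723 Ω
|Z| = √(7700² + 723²) = 7730 Ω
∠Z = arctan(-723/7700) = -5.36°
I = V/|Z| = 1.29 mA
P = VI cos φ = 10 × 0.00129 × cos(-5.36°) = 12.9 mW

12.9 mW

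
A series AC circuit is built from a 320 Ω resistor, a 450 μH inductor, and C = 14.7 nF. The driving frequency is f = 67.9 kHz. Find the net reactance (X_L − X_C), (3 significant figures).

ω = 2πf = 426600 rad/s
X_L = ωL = 192 Ω
X_C = 1/(ωC) = 159 Ω
X = 192 − 159 = 32.5 Ω

32.5 Ω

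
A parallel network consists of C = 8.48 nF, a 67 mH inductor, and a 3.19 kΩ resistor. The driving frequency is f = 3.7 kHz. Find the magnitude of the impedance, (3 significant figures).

ω = 2πf = 23250 rad/s
X_L = ωL = 1560 Ω
X_C = 1/(ωC) = 5070 Ω
Parallel: admittances add. Y = 1/R + 1/(jωL) + jωC
Y = (0.000313 − j0.000445) S
|Y| = 0.000544 S → |Z| = 1/|Y| = 1840 Ω, ∠Z = −∠Y = 54.8°

1840 Ω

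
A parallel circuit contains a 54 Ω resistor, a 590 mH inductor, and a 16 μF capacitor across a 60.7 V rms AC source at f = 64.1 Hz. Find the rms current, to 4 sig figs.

1.132 A

ω = 2πf = 402.8 rad/s
X_L = ωL = 237.6 Ω
X_C = 1/(ωC) = 155.2 Ω
Parallel: admittances add. Y = 1/R + 1/(jωL) + jωC
Y = (0.01852 + j0.002236) S
|Y| = 0.01865 S → |Z| = 1/|Y| = 53.61 Ω, ∠Z = −∠Y = -6.884°
I = V/|Z| = 60.7/53.61 = 1.132 A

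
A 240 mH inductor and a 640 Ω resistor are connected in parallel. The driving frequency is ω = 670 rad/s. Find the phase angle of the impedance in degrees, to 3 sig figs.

75.9°

X_L = ωL = 161 Ω
Parallel: admittances add. Y = 1/R + 1/(jωL)
Y = (0.00156 − j0.00622) S
|Y| = 0.00641 S → |Z| = 1/|Y| = 156 Ω, ∠Z = −∠Y = 75.9°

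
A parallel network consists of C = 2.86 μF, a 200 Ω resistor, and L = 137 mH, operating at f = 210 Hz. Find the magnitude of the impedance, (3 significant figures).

ω = 2πf = 1319 rad/s
X_L = ωL = 181 Ω
X_C = 1/(ωC) = 265 Ω
Parallel: admittances add. Y = 1/R + 1/(jωL) + jωC
Y = (0.00500 − j0.00176) S
|Y| = 0.00530 S → |Z| = 1/|Y| = 189 Ω, ∠Z = −∠Y = 19.4°

189 Ω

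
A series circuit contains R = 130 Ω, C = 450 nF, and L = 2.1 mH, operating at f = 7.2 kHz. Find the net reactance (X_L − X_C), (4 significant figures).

ω = 2πf = 45240 rad/s
X_L = ωL = 95.00 Ω
X_C = 1/(ωC) = 49.12 Ω
X = 95.00 − 49.12 = 45.88 Ω

45.88 Ω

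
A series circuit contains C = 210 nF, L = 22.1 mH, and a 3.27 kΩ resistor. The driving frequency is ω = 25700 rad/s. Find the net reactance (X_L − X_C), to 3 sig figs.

383 Ω

X_L = ωL = 568 Ω
X_C = 1/(ωC) = 185 Ω
X = 568 − 185 = 383 Ω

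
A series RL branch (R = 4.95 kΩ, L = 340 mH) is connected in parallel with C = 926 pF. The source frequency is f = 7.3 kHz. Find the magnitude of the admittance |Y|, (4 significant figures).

ω = 2πf = 45870 rad/s
X_L = ωL = 15590 Ω
X_C = 1/(ωC) = 23540 Ω
Branch 1 (R+jX_L): Z₁ = 4950 + j15590 Ω, |Z₁| = 16360 Ω
Branch 2 (−jX_C): Z₂ = −j23540 Ω
Parallel: Z = Z₁Z₂/(Z₁+Z₂), |Z| = 41140 Ω, ∠Z = 40.48°
|Y| = 1/|Z| = 24.31 μS

24.31 μS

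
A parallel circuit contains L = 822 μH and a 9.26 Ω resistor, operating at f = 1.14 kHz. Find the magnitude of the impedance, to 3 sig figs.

ω = 2πf = 7163 rad/s
X_L = ωL = 5.89 Ω
Parallel: admittances add. Y = 1/R + 1/(jωL)
Y = (0.108 − j0.170) S
|Y| = 0.201 S → |Z| = 1/|Y| = 4.97 Ω, ∠Z = −∠Y = 57.6°

4.97 Ω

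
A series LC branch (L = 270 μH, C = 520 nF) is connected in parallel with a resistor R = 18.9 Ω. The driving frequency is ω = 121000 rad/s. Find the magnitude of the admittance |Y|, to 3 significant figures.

79.7 mS

X_L = ωL = 32.7 Ω
X_C = 1/(ωC) = 15.9 Ω
Branch 1: Z₁ = R = 18.9 Ω
Branch 2 (series LC): Z₂ = j(X_L − X_C) = j16.8 Ω
Parallel: Z = Z₁Z₂/(Z₁+Z₂), |Z| = 12.5 Ω, ∠Z = 48.4°
|Y| = 1/|Z| = 79.7 mS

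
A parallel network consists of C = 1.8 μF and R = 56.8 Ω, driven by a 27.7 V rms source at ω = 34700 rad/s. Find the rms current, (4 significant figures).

X_C = 1/(ωC) = 16.01 Ω
Parallel: admittances add. Y = 1/R + jωC
Y = (0.01761 + j0.06246) S
|Y| = 0.06489 S → |Z| = 1/|Y| = 15.41 Ω, ∠Z = −∠Y = -74.26°
I = V/|Z| = 27.7/15.41 = 1.798 A

1.798 A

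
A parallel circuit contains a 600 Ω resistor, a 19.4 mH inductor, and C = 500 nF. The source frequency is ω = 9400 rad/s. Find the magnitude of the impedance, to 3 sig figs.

543 Ω

X_L = ωL = 182 Ω
X_C = 1/(ωC) = 213 Ω
Parallel: admittances add. Y = 1/R + 1/(jωL) + jωC
Y = (0.00167 − j0.000784) S
|Y| = 0.00184 S → |Z| = 1/|Y| = 543 Ω, ∠Z = −∠Y = 25.2°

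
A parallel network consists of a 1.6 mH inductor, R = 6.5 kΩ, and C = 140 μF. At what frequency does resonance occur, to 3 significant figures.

ω₀ = 1/√(LC) = 1/√(0.0016 × 0.00014) = 2113 rad/s
f₀ = ω₀/(2π) = 336 Hz

336 Hz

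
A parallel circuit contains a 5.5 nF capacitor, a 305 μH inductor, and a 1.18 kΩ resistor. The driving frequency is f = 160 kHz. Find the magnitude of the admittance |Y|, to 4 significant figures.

ω = 2πf = 1.005e+06 rad/s
X_L = ωL = 306.6 Ω
X_C = 1/(ωC) = 180.9 Ω
Parallel: admittances add. Y = 1/R + 1/(jωL) + jωC
Y = (0.0008475 + j0.002268) S
|Y| = 0.002421 S → |Z| = 1/|Y| = 413.1 Ω, ∠Z = −∠Y = -69.51°

2.421 mS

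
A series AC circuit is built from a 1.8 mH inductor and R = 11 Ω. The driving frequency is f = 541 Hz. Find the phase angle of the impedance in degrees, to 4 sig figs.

29.08°

ω = 2πf = 3399 rad/s
X_L = ωL = 6.119 Ω
Z = 11.00 + j6.119 Ω
|Z| = √(11.00² + 6.119²) = 12.59 Ω
∠Z = arctan(6.119/11.00) = 29.08°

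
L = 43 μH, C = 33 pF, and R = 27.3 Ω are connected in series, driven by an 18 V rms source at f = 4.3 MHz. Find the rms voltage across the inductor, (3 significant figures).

431 V

ω = 2πf = 2.702e+07 rad/s
X_L = ωL = 1160 Ω
X_C = 1/(ωC) = 1120 Ω
Net reactance X = X_L − X_C = 40.2 Ω
Z = 27.3 + j40.2 Ω
|Z| = √(27.3² + 40.2²) = 48.6 Ω
I = V/|Z| = 371 mA
V_L = I·|Z_L| = 0.371 × 1160 = 431 V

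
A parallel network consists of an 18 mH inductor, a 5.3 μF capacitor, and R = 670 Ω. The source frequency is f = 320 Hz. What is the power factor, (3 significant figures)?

ω = 2πf = 2011 rad/s
X_L = ωL = 36.2 Ω
X_C = 1/(ωC) = 93.8 Ω
Parallel: admittances add. Y = 1/R + 1/(jωL) + jωC
Y = (0.00149 − j0.0170) S
|Y| = 0.0170 S → |Z| = 1/|Y| = 58.7 Ω, ∠Z = −∠Y = 85.0°
cos φ = cos(85.0°) = 0.0876

0.0876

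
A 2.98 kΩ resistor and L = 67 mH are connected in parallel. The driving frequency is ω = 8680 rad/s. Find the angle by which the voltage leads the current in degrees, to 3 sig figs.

X_L = ωL = 582 Ω
Parallel: admittances add. Y = 1/R + 1/(jωL)
Y = (0.000336 − j0.00172) S
|Y| = 0.00175 S → |Z| = 1/|Y| = 571 Ω, ∠Z = −∠Y = 79.0°

79.0°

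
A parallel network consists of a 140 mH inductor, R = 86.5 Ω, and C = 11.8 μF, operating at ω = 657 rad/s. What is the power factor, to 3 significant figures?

0.965

X_L = ωL = 92.0 Ω
X_C = 1/(ωC) = 129 Ω
Parallel: admittances add. Y = 1/R + 1/(jωL) + jωC
Y = (0.0116 − j0.00312) S
|Y| = 0.0120 S → |Z| = 1/|Y| = 83.5 Ω, ∠Z = −∠Y = 15.1°
cos φ = cos(15.1°) = 0.965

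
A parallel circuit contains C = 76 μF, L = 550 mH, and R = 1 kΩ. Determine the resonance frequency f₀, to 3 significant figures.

24.6 Hz

ω₀ = 1/√(LC) = 1/√(0.55 × 7.6e-05) = 154.7 rad/s
f₀ = ω₀/(2π) = 24.6 Hz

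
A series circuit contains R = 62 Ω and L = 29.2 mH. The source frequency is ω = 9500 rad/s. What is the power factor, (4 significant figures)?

X_L = ωL = 277.4 Ω
Z = 62.00 + j277.4 Ω
|Z| = √(62.00² + 277.4²) = 284.2 Ω
∠Z = arctan(277.4/62.00) = 77.40°
cos φ = cos(77.40°) = 0.2181

0.2181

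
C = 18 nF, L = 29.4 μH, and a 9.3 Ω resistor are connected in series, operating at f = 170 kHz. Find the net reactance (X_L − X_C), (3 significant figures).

-20.6 Ω

ω = 2πf = 1.068e+06 rad/s
X_L = ωL = 31.4 Ω
X_C = 1/(ωC) = 52.0 Ω
X = 31.4 − 52.0 = -20.6 Ω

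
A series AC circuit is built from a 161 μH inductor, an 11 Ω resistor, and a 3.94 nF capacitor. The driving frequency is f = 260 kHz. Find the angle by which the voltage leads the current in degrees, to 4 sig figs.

ω = 2πf = 1.634e+06 rad/s
X_L = ωL = 263.0 Ω
X_C = 1/(ωC) = 155.4 Ω
Net reactance X = X_L − X_C = 107.7 Ω
Z = 11.00 + j107.7 Ω
|Z| = √(11.00² + 107.7²) = 108.2 Ω
∠Z = arctan(107.7/11.00) = 84.17°

84.17°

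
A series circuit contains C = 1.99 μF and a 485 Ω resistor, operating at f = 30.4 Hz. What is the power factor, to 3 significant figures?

ω = 2πf = 191.0 rad/s
X_C = 1/(ωC) = 2630 Ω
Z = 485 − j2630 Ω
|Z| = √(485² + 2630²) = 2680 Ω
∠Z = arctan(-2630/485) = -79.6°
cos φ = cos(-79.6°) = 0.181

0.181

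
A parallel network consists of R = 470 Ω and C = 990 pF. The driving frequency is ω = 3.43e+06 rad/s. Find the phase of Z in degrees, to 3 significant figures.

-57.9°

X_C = 1/(ωC) = 294 Ω
Parallel: admittances add. Y = 1/R + jωC
Y = (0.00213 + j0.00340) S
|Y| = 0.00401 S → |Z| = 1/|Y| = 250 Ω, ∠Z = −∠Y = -57.9°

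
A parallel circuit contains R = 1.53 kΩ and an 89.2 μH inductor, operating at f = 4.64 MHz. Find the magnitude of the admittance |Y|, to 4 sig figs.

ω = 2πf = 2.915e+07 rad/s
X_L = ωL = 2601 Ω
Parallel: admittances add. Y = 1/R + 1/(jωL)
Y = (0.0006536 − j0.0003845) S
|Y| = 0.0007583 S → |Z| = 1/|Y| = 1319 Ω, ∠Z = −∠Y = 30.47°

758.3 μS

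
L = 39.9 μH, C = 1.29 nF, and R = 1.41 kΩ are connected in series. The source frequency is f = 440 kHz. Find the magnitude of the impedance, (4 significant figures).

1420 Ω

ω = 2πf = 2.765e+06 rad/s
X_L = ωL = 110.3 Ω
X_C = 1/(ωC) = 280.4 Ω
Net reactance X = X_L − X_C = -170.1 Ω
Z = 1410 − j170.1 Ω
|Z| = √(1410² + 170.1²) = 1420 Ω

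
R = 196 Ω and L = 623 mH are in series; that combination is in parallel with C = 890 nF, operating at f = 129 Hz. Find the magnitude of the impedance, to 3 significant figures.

832 Ω

ω = 2πf = 810.5 rad/s
X_L = ωL = 505 Ω
X_C = 1/(ωC) = 1390 Ω
Branch 1 (R+jX_L): Z₁ = 196 + j505 Ω, |Z₁| = 542 Ω
Branch 2 (−jX_C): Z₂ = −j1390 Ω
Parallel: Z = Z₁Z₂/(Z₁+Z₂), |Z| = 832 Ω, ∠Z = 56.2°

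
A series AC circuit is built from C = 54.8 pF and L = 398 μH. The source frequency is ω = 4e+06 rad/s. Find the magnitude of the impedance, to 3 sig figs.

2970 Ω

X_L = ωL = 1590 Ω
X_C = 1/(ωC) = 4560 Ω
Net reactance X = X_L − X_C = -2970 Ω
Z = − j2970 Ω
|Z| = √(0² + 2970²) = 2970 Ω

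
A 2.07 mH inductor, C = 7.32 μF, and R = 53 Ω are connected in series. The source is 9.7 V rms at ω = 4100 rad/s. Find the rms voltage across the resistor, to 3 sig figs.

X_L = ωL = 8.49 Ω
X_C = 1/(ωC) = 33.3 Ω
Net reactance X = X_L − X_C = -24.8 Ω
Z = 53.0 − j24.8 Ω
|Z| = √(53.0² + 24.8²) = 58.5 Ω
I = V/|Z| = 166 mA
V_R = I·|Z_R| = 0.166 × 53.0 = 8.78 V

8.78 V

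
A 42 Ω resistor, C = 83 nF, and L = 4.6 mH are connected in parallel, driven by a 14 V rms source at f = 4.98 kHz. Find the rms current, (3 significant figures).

ω = 2πf = 31290 rad/s
X_L = ωL = 144 Ω
X_C = 1/(ωC) = 385 Ω
Parallel: admittances add. Y = 1/R + 1/(jωL) + jωC
Y = (0.0238 − j0.00435) S
|Y| = 0.0242 S → |Z| = 1/|Y| = 41.3 Ω, ∠Z = −∠Y = 10.4°
I = V/|Z| = 14/41.3 = 339 mA

339 mA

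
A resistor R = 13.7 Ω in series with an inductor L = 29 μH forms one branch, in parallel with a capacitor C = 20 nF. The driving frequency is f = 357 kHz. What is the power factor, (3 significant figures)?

0.102

ω = 2πf = 2.243e+06 rad/s
X_L = ωL = 65.0 Ω
X_C = 1/(ωC) = 22.3 Ω
Branch 1 (R+jX_L): Z₁ = 13.7 + j65.0 Ω, |Z₁| = 66.5 Ω
Branch 2 (−jX_C): Z₂ = −j22.3 Ω
Parallel: Z = Z₁Z₂/(Z₁+Z₂), |Z| = 33.0 Ω, ∠Z = -84.1°
cos φ = cos(-84.1°) = 0.102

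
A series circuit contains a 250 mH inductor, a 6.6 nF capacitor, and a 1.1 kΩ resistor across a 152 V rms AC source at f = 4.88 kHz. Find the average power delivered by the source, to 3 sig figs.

2.94 W

ω = 2πf = 30660 rad/s
X_L = ωL = 7670 Ω
X_C = 1/(ωC) = 4940 Ω
Net reactance X = X_L − X_C = 2720 Ω
Z = 1100 + j2720 Ω
|Z| = √(1100² + 2720²) = 2940 Ω
∠Z = arctan(2720/1100) = 68.0°
I = V/|Z| = 51.7 mA
P = VI cos φ = 152 × 0.0517 × cos(68.0°) = 2.94 W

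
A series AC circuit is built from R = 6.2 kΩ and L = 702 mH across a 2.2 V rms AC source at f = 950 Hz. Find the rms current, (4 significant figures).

294.0 μA

ω = 2πf = 5969 rad/s
X_L = ωL = 4190 Ω
Z = 6200 + j4190 Ω
|Z| = √(6200² + 4190²) = 7483 Ω
I = V/|Z| = 2.2/7483 = 294.0 μA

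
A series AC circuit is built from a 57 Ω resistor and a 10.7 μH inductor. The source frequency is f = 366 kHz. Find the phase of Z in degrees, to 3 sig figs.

ω = 2πf = 2.3e+06 rad/s
X_L = ωL = 24.6 Ω
Z = 57.0 + j24.6 Ω
|Z| = √(57.0² + 24.6²) = 62.1 Ω
∠Z = arctan(24.6/57.0) = 23.3°

23.3°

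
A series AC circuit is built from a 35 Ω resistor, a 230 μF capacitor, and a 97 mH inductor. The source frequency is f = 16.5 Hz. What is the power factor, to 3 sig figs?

ω = 2πf = 103.7 rad/s
X_L = ωL = 10.1 Ω
X_C = 1/(ωC) = 41.9 Ω
Net reactance X = X_L − X_C = -31.9 Ω
Z = 35.0 − j31.9 Ω
|Z| = √(35.0² + 31.9²) = 47.3 Ω
∠Z = arctan(-31.9/35.0) = -42.3°
cos φ = cos(-42.3°) = 0.739

0.739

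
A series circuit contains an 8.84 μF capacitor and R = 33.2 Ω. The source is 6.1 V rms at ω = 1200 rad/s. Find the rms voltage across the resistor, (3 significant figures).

X_C = 1/(ωC) = 94.3 Ω
Z = 33.2 − j94.3 Ω
|Z| = √(33.2² + 94.3²) = 99.9 Ω
I = V/|Z| = 61.0 mA
V_R = I·|Z_R| = 0.0610 × 33.2 = 2.03 V

2.03 V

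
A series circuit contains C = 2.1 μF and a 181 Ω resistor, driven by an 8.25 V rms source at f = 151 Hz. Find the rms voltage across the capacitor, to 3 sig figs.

7.76 V

ω = 2πf = 948.8 rad/s
X_C = 1/(ωC) = 502 Ω
Z = 181 − j502 Ω
|Z| = √(181² + 502²) = 534 Ω
I = V/|Z| = 15.5 mA
V_C = I·|Z_C| = 0.0155 × 502 = 7.76 V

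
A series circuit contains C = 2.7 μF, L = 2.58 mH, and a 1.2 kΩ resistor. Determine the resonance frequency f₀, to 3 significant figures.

1.91 kHz

ω₀ = 1/√(LC) = 1/√(0.00258 × 2.7e-06) = 11980 rad/s
f₀ = ω₀/(2π) = 1.91 kHz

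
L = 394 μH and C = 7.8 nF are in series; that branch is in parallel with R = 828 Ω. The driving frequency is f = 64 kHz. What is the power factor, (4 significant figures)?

ω = 2πf = 402100 rad/s
X_L = ωL = 158.4 Ω
X_C = 1/(ωC) = 318.8 Ω
Branch 1: Z₁ = R = 828.0 Ω
Branch 2 (series LC): Z₂ = j(X_L − X_C) = −j160.4 Ω
Parallel: Z = Z₁Z₂/(Z₁+Z₂), |Z| = 157.5 Ω, ∠Z = -79.04°
cos φ = cos(-79.04°) = 0.1902

0.1902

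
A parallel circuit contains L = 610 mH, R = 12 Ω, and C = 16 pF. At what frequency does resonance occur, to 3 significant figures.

50.9 kHz

ω₀ = 1/√(LC) = 1/√(0.61 × 1.6e-11) = 320100 rad/s
f₀ = ω₀/(2π) = 50.9 kHz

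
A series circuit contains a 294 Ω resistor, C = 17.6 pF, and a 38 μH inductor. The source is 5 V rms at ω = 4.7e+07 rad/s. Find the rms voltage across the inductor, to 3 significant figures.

X_L = ωL = 1790 Ω
X_C = 1/(ωC) = 1210 Ω
Net reactance X = X_L − X_C = 577 Ω
Z = 294 + j577 Ω
|Z| = √(294² + 577²) = 648 Ω
I = V/|Z| = 7.72 mA
V_L = I·|Z_L| = 0.00772 × 1790 = 13.8 V

13.8 V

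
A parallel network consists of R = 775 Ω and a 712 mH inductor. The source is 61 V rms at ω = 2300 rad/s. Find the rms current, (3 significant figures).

87.1 mA

X_L = ωL = 1640 Ω
Parallel: admittances add. Y = 1/R + 1/(jωL)
Y = (0.00129 − j0.000611) S
|Y| = 0.00143 S → |Z| = 1/|Y| = 701 Ω, ∠Z = −∠Y = 25.3°
I = V/|Z| = 61/701 = 87.1 mA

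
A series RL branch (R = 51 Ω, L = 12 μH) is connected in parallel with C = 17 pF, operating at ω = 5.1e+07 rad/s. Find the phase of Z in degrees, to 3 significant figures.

X_L = ωL = 612 Ω
X_C = 1/(ωC) = 1150 Ω
Branch 1 (R+jX_L): Z₁ = 51.0 + j612 Ω, |Z₁| = 614 Ω
Branch 2 (−jX_C): Z₂ = −j1150 Ω
Parallel: Z = Z₁Z₂/(Z₁+Z₂), |Z| = 1300 Ω, ∠Z = 79.9°

79.9°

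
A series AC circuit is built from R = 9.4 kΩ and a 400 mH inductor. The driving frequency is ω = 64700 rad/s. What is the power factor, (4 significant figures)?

X_L = ωL = 25880 Ω
Z = 9400 + j25880 Ω
|Z| = √(9400² + 25880²) = 27530 Ω
∠Z = arctan(25880/9400) = 70.04°
cos φ = cos(70.04°) = 0.3414

0.3414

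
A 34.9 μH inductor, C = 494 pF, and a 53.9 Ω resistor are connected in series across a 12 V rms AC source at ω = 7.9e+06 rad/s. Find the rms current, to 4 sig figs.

209.4 mA

X_L = ωL = 275.7 Ω
X_C = 1/(ωC) = 256.2 Ω
Net reactance X = X_L − X_C = 19.47 Ω
Z = 53.90 + j19.47 Ω
|Z| = √(53.90² + 19.47²) = 57.31 Ω
I = V/|Z| = 12/57.31 = 209.4 mA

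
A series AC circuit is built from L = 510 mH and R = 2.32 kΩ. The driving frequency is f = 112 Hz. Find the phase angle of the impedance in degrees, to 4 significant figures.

ω = 2πf = 703.7 rad/s
X_L = ωL = 358.9 Ω
Z = 2320 + j358.9 Ω
|Z| = √(2320² + 358.9²) = 2348 Ω
∠Z = arctan(358.9/2320) = 8.794°

8.794°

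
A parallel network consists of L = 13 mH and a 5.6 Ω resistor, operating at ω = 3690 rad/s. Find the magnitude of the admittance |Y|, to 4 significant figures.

179.8 mS

X_L = ωL = 47.97 Ω
Parallel: admittances add. Y = 1/R + 1/(jωL)
Y = (0.1786 − j0.02085) S
|Y| = 0.1798 S → |Z| = 1/|Y| = 5.562 Ω, ∠Z = −∠Y = 6.659°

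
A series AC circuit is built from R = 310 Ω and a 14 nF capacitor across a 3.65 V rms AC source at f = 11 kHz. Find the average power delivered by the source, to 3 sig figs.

3.55 mW

ω = 2πf = 69120 rad/s
X_C = 1/(ωC) = 1030 Ω
Z = 310 − j1030 Ω
|Z| = √(310² + 1030²) = 1080 Ω
∠Z = arctan(-1030/310) = -73.3°
I = V/|Z| = 3.38 mA
P = VI cos φ = 3.65 × 0.00338 × cos(-73.3°) = 3.55 mW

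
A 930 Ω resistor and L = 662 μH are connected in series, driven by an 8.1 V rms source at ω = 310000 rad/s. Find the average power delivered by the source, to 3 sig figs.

67.3 mW

X_L = ωL = 205 Ω
Z = 930 + j205 Ω
|Z| = √(930² + 205²) = 952 Ω
∠Z = arctan(205/930) = 12.4°
I = V/|Z| = 8.51 mA
P = VI cos φ = 8.1 × 0.00851 × cos(12.4°) = 67.3 mW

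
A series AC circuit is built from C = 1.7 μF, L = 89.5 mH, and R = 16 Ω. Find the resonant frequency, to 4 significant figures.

ω₀ = 1/√(LC) = 1/√(0.0895 × 1.7e-06) = 2564 rad/s
f₀ = ω₀/(2π) = 408.0 Hz

408.0 Hz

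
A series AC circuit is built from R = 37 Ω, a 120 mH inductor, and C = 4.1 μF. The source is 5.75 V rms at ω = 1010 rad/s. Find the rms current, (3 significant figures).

45.7 mA

X_L = ωL = 121 Ω
X_C = 1/(ωC) = 241 Ω
Net reactance X = X_L − X_C = -120 Ω
Z = 37.0 − j120 Ω
|Z| = √(37.0² + 120²) = 126 Ω
I = V/|Z| = 5.75/126 = 45.7 mA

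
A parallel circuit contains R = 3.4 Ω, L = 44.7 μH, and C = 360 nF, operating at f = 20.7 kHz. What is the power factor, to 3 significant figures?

ω = 2πf = 130100 rad/s
X_L = ωL = 5.81 Ω
X_C = 1/(ωC) = 21.4 Ω
Parallel: admittances add. Y = 1/R + 1/(jωL) + jωC
Y = (0.294 − j0.125) S
|Y| = 0.320 S → |Z| = 1/|Y| = 3.13 Ω, ∠Z = −∠Y = 23.1°
cos φ = cos(23.1°) = 0.920

0.920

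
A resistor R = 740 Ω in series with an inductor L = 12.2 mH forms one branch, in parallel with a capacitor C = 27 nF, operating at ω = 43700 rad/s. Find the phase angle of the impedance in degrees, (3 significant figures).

-31.2°

X_L = ωL = 533 Ω
X_C = 1/(ωC) = 848 Ω
Branch 1 (R+jX_L): Z₁ = 740 + j533 Ω, |Z₁| = 912 Ω
Branch 2 (−jX_C): Z₂ = −j848 Ω
Parallel: Z = Z₁Z₂/(Z₁+Z₂), |Z| = 961 Ω, ∠Z = -31.2°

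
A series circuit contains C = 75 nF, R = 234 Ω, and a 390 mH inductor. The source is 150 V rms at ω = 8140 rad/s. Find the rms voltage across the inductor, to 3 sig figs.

X_L = ωL = 3170 Ω
X_C = 1/(ωC) = 1640 Ω
Net reactance X = X_L − X_C = 1540 Ω
Z = 234 + j1540 Ω
|Z| = √(234² + 1540²) = 1550 Ω
I = V/|Z| = 96.5 mA
V_L = I·|Z_L| = 0.0965 × 3170 = 306 V

306 V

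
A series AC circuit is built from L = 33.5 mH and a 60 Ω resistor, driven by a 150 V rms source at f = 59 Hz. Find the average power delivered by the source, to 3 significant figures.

360 W

ω = 2πf = 370.7 rad/s
X_L = ωL = 12.4 Ω
Z = 60.0 + j12.4 Ω
|Z| = √(60.0² + 12.4²) = 61.3 Ω
∠Z = arctan(12.4/60.0) = 11.7°
I = V/|Z| = 2.45 A
P = VI cos φ = 150 × 2.45 × cos(11.7°) = 360 W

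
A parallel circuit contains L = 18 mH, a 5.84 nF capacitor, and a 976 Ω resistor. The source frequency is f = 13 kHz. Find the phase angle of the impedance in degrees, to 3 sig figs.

11.2°

ω = 2πf = 81680 rad/s
X_L = ωL = 1470 Ω
X_C = 1/(ωC) = 2100 Ω
Parallel: admittances add. Y = 1/R + 1/(jωL) + jωC
Y = (0.00102 − j0.000203) S
|Y| = 0.00104 S → |Z| = 1/|Y| = 957 Ω, ∠Z = −∠Y = 11.2°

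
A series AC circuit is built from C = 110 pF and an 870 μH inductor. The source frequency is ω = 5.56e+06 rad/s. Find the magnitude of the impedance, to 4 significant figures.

3202 Ω

X_L = ωL = 4837 Ω
X_C = 1/(ωC) = 1635 Ω
Net reactance X = X_L − X_C = 3202 Ω
Z = j3202 Ω
|Z| = √(0² + 3202²) = 3202 Ω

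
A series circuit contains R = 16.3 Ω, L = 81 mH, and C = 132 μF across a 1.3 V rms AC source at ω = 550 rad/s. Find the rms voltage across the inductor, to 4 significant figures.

1.663 V

X_L = ωL = 44.55 Ω
X_C = 1/(ωC) = 13.77 Ω
Net reactance X = X_L − X_C = 30.78 Ω
Z = 16.30 + j30.78 Ω
|Z| = √(16.30² + 30.78²) = 34.83 Ω
I = V/|Z| = 37.33 mA
V_L = I·|Z_L| = 0.03733 × 44.55 = 1.663 V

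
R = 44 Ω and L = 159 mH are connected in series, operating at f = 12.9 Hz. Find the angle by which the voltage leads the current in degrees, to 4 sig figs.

16.33°

ω = 2πf = 81.05 rad/s
X_L = ωL = 12.89 Ω
Z = 44.00 + j12.89 Ω
|Z| = √(44.00² + 12.89²) = 45.85 Ω
∠Z = arctan(12.89/44.00) = 16.33°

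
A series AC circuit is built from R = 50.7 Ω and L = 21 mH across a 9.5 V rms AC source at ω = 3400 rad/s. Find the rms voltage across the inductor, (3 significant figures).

X_L = ωL = 71.4 Ω
Z = 50.7 + j71.4 Ω
|Z| = √(50.7² + 71.4²) = 87.6 Ω
I = V/|Z| = 108 mA
V_L = I·|Z_L| = 0.108 × 71.4 = 7.75 V

7.75 V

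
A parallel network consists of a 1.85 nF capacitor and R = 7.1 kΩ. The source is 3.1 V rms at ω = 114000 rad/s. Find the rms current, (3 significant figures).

X_C = 1/(ωC) = 4740 Ω
Parallel: admittances add. Y = 1/R + jωC
Y = (0.000141 + j0.000211) S
|Y| = 0.000254 S → |Z| = 1/|Y| = 3940 Ω, ∠Z = −∠Y = -56.3°
I = V/|Z| = 3.1/3940 = 786 μA

786 μA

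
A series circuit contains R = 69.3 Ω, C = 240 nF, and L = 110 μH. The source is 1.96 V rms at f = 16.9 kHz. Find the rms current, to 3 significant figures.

ω = 2πf = 106200 rad/s
X_L = ωL = 11.7 Ω
X_C = 1/(ωC) = 39.2 Ω
Net reactance X = X_L − X_C = -27.6 Ω
Z = 69.3 − j27.6 Ω
|Z| = √(69.3² + 27.6²) = 74.6 Ω
I = V/|Z| = 1.96/74.6 = 26.3 mA

26.3 mA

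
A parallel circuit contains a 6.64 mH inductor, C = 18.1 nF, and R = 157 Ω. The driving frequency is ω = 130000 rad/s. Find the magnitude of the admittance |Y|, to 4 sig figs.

6.480 mS

X_L = ωL = 863.2 Ω
X_C = 1/(ωC) = 425.0 Ω
Parallel: admittances add. Y = 1/R + 1/(jωL) + jωC
Y = (0.006369 + j0.001195) S
|Y| = 0.006480 S → |Z| = 1/|Y| = 154.3 Ω, ∠Z = −∠Y = -10.62°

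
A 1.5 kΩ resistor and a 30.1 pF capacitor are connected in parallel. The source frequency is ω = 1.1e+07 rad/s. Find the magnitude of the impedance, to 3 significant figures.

X_C = 1/(ωC) = 3020 Ω
Parallel: admittances add. Y = 1/R + jωC
Y = (0.000667 + j0.000331) S
|Y| = 0.000744 S → |Z| = 1/|Y| = 1340 Ω, ∠Z = −∠Y = -26.4°

1340 Ω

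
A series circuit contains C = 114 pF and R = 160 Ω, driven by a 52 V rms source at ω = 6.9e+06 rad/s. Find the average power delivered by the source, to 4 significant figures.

263.5 mW

X_C = 1/(ωC) = 1271 Ω
Z = 160.0 − j1271 Ω
|Z| = √(160.0² + 1271²) = 1281 Ω
∠Z = arctan(-1271/160.0) = -82.83°
I = V/|Z| = 40.58 mA
P = VI cos φ = 52 × 0.04058 × cos(-82.83°) = 263.5 mW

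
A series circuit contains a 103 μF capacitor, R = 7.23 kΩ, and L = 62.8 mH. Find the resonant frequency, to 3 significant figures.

62.6 Hz

ω₀ = 1/√(LC) = 1/√(0.0628 × 0.000103) = 393.2 rad/s
f₀ = ω₀/(2π) = 62.6 Hz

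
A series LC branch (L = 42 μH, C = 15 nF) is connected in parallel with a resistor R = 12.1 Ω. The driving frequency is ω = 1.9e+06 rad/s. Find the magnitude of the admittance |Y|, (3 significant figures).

X_L = ωL = 79.8 Ω
X_C = 1/(ωC) = 35.1 Ω
Branch 1: Z₁ = R = 12.1 Ω
Branch 2 (series LC): Z₂ = j(X_L − X_C) = j44.7 Ω
Parallel: Z = Z₁Z₂/(Z₁+Z₂), |Z| = 11.7 Ω, ∠Z = 15.1°
|Y| = 1/|Z| = 85.6 mS

85.6 mS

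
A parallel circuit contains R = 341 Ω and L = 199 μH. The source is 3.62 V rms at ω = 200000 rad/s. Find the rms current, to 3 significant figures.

91.6 mA

X_L = ωL = 39.8 Ω
Parallel: admittances add. Y = 1/R + 1/(jωL)
Y = (0.00293 − j0.0251) S
|Y| = 0.0253 S → |Z| = 1/|Y| = 39.5 Ω, ∠Z = −∠Y = 83.3°
I = V/|Z| = 3.62/39.5 = 91.6 mA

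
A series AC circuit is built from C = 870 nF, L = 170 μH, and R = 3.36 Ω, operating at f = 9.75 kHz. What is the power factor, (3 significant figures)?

ω = 2πf = 61260 rad/s
X_L = ωL = 10.4 Ω
X_C = 1/(ωC) = 18.8 Ω
Net reactance X = X_L − X_C = -8.35 Ω
Z = 3.36 − j8.35 Ω
|Z| = √(3.36² + 8.35²) = 9.00 Ω
∠Z = arctan(-8.35/3.36) = -68.1°
cos φ = cos(-68.1°) = 0.373

0.373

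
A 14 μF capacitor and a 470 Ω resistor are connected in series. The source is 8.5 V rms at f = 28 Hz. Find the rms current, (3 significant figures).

13.7 mA

ω = 2πf = 175.9 rad/s
X_C = 1/(ωC) = 406 Ω
Z = 470 − j406 Ω
|Z| = √(470² + 406²) = 621 Ω
I = V/|Z| = 8.5/621 = 13.7 mA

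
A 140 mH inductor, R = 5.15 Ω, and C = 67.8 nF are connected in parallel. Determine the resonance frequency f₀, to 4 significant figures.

1.634 kHz

ω₀ = 1/√(LC) = 1/√(0.14 × 6.78e-08) = 10260 rad/s
f₀ = ω₀/(2π) = 1.634 kHz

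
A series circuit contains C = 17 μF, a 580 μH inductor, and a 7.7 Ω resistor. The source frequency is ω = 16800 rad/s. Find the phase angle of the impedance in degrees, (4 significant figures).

39.03°

X_L = ωL = 9.744 Ω
X_C = 1/(ωC) = 3.501 Ω
Net reactance X = X_L − X_C = 6.243 Ω
Z = 7.700 + j6.243 Ω
|Z| = √(7.700² + 6.243²) = 9.913 Ω
∠Z = arctan(6.243/7.700) = 39.03°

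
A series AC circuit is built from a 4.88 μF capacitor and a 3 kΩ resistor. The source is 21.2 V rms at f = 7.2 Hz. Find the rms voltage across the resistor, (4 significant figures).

ω = 2πf = 45.24 rad/s
X_C = 1/(ωC) = 4530 Ω
Z = 3000 − j4530 Ω
|Z| = √(3000² + 4530²) = 5433 Ω
I = V/|Z| = 3.902 mA
V_R = I·|Z_R| = 0.003902 × 3000 = 11.71 V

11.71 V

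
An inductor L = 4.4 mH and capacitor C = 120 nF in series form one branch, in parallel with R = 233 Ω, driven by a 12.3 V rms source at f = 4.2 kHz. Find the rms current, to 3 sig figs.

81.1 mA

ω = 2πf = 26390 rad/s
X_L = ωL = 116 Ω
X_C = 1/(ωC) = 316 Ω
Branch 1: Z₁ = R = 233 Ω
Branch 2 (series LC): Z₂ = j(X_L − X_C) = −j200 Ω
Parallel: Z = Z₁Z₂/(Z₁+Z₂), |Z| = 152 Ω, ∠Z = -49.4°
I = V/|Z| = 12.3/152 = 81.1 mA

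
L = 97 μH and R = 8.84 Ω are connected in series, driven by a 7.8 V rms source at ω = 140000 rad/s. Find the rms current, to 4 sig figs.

X_L = ωL = 13.58 Ω
Z = 8.840 + j13.58 Ω
|Z| = √(8.840² + 13.58²) = 16.20 Ω
I = V/|Z| = 7.8/16.20 = 481.4 mA

481.4 mA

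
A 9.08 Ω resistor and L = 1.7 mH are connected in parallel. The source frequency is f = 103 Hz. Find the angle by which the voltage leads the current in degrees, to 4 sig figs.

83.09°

ω = 2πf = 647.2 rad/s
X_L = ωL = 1.100 Ω
Parallel: admittances add. Y = 1/R + 1/(jωL)
Y = (0.1101 − j0.9089) S
|Y| = 0.9156 S → |Z| = 1/|Y| = 1.092 Ω, ∠Z = −∠Y = 83.09°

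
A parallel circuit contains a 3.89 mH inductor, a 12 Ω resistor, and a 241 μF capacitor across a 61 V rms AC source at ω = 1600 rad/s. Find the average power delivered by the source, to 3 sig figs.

X_L = ωL = 6.22 Ω
X_C = 1/(ωC) = 2.59 Ω
Parallel: admittances add. Y = 1/R + 1/(jωL) + jωC
Y = (0.0833 + j0.225) S
|Y| = 0.240 S → |Z| = 1/|Y| = 4.17 Ω, ∠Z = −∠Y = -69.7°
I = V/|Z| = 14.6 A
P = VI cos φ = 61 × 14.6 × cos(-69.7°) = 310 W

310 W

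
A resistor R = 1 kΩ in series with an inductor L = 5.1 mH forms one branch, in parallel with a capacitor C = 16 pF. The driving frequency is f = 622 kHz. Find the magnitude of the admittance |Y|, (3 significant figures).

ω = 2πf = 3.908e+06 rad/s
X_L = ωL = 19900 Ω
X_C = 1/(ωC) = 16000 Ω
Branch 1 (R+jX_L): Z₁ = 1000 + j19900 Ω, |Z₁| = 20000 Ω
Branch 2 (−jX_C): Z₂ = −j16000 Ω
Parallel: Z = Z₁Z₂/(Z₁+Z₂), |Z| = 78500 Ω, ∠Z = -78.6°
|Y| = 1/|Z| = 12.7 μS

12.7 μS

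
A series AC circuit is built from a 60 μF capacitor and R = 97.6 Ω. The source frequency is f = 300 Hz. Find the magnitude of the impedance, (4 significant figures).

ω = 2πf = 1885 rad/s
X_C = 1/(ωC) = 8.842 Ω
Z = 97.60 − j8.842 Ω
|Z| = √(97.60² + 8.842²) = 98.00 Ω

98.00 Ω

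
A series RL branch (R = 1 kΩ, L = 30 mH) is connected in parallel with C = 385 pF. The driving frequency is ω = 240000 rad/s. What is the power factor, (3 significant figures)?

X_L = ωL = 7200 Ω
X_C = 1/(ωC) = 10800 Ω
Branch 1 (R+jX_L): Z₁ = 1000 + j7200 Ω, |Z₁| = 7270 Ω
Branch 2 (−jX_C): Z₂ = −j10800 Ω
Parallel: Z = Z₁Z₂/(Z₁+Z₂), |Z| = 20900 Ω, ∠Z = 66.7°
cos φ = cos(66.7°) = 0.396

0.396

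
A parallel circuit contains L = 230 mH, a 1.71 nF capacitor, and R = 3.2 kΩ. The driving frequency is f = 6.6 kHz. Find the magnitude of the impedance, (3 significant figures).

ω = 2πf = 41470 rad/s
X_L = ωL = 9540 Ω
X_C = 1/(ωC) = 14100 Ω
Parallel: admittances add. Y = 1/R + 1/(jωL) + jωC
Y = (0.000313 − j3.39e-05) S
|Y| = 0.000314 S → |Z| = 1/|Y| = 3180 Ω, ∠Z = −∠Y = 6.20°

3180 Ω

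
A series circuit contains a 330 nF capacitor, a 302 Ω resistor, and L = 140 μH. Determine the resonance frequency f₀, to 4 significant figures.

23.42 kHz

ω₀ = 1/√(LC) = 1/√(0.00014 × 3.3e-07) = 147100 rad/s
f₀ = ω₀/(2π) = 23.42 kHz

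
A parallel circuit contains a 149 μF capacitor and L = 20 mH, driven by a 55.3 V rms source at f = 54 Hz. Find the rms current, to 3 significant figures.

5.35 A

ω = 2πf = 339.3 rad/s
X_L = ωL = 6.79 Ω
X_C = 1/(ωC) = 19.8 Ω
Parallel: admittances add. Y = 1/(jωL) + jωC
Y = (0 − j0.0968) S
|Y| = 0.0968 S → |Z| = 1/|Y| = 10.3 Ω, ∠Z = −∠Y = 90.0°
I = V/|Z| = 55.3/10.3 = 5.35 A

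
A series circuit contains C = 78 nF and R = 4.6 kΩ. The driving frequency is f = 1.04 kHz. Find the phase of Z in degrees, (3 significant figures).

-23.1°

ω = 2πf = 6535 rad/s
X_C = 1/(ωC) = 1960 Ω
Z = 4600 − j1960 Ω
|Z| = √(4600² + 1960²) = 5000 Ω
∠Z = arctan(-1960/4600) = -23.1°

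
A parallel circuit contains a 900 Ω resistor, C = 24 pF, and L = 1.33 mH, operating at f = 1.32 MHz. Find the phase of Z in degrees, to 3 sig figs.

ω = 2πf = 8.294e+06 rad/s
X_L = ωL = 11000 Ω
X_C = 1/(ωC) = 5020 Ω
Parallel: admittances add. Y = 1/R + 1/(jωL) + jωC
Y = (0.00111 + j0.000108) S
|Y| = 0.00112 S → |Z| = 1/|Y| = 896 Ω, ∠Z = −∠Y = -5.57°

-5.57°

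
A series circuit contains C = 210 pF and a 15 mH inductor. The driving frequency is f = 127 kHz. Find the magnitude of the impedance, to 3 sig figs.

ω = 2πf = 798000 rad/s
X_L = ωL = 12000 Ω
X_C = 1/(ωC) = 5970 Ω
Net reactance X = X_L − X_C = 6000 Ω
Z = j6000 Ω
|Z| = √(0² + 6000²) = 6000 Ω

6000 Ω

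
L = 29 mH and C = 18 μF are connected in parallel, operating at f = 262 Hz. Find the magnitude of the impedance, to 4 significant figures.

ω = 2πf = 1646 rad/s
X_L = ωL = 47.74 Ω
X_C = 1/(ωC) = 33.75 Ω
Parallel: admittances add. Y = 1/(jωL) + jωC
Y = (0 + j0.008685) S
|Y| = 0.008685 S → |Z| = 1/|Y| = 115.1 Ω, ∠Z = −∠Y = -90.00°

115.1 Ω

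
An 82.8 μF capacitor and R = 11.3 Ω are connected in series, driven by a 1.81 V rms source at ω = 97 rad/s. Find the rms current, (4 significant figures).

14.48 mA

X_C = 1/(ωC) = 124.5 Ω
Z = 11.30 − j124.5 Ω
|Z| = √(11.30² + 124.5²) = 125.0 Ω
I = V/|Z| = 1.81/125.0 = 14.48 mA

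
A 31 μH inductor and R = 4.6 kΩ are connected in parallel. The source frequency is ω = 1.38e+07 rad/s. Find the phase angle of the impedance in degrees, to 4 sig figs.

84.69°

X_L = ωL = 427.8 Ω
Parallel: admittances add. Y = 1/R + 1/(jωL)
Y = (0.0002174 − j0.002338) S
|Y| = 0.002348 S → |Z| = 1/|Y| = 426.0 Ω, ∠Z = −∠Y = 84.69°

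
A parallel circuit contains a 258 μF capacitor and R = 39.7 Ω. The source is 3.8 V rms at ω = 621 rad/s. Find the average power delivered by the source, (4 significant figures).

X_C = 1/(ωC) = 6.241 Ω
Parallel: admittances add. Y = 1/R + jωC
Y = (0.02519 + j0.1602) S
|Y| = 0.1622 S → |Z| = 1/|Y| = 6.166 Ω, ∠Z = −∠Y = -81.07°
I = V/|Z| = 616.3 mA
P = VI cos φ = 3.8 × 0.6163 × cos(-81.07°) = 363.7 mW

363.7 mW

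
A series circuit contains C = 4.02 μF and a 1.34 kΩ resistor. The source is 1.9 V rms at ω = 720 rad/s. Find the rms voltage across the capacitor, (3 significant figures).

0.474 V

X_C = 1/(ωC) = 345 Ω
Z = 1340 − j345 Ω
|Z| = √(1340² + 345²) = 1380 Ω
I = V/|Z| = 1.37 mA
V_C = I·|Z_C| = 0.00137 × 345 = 0.474 V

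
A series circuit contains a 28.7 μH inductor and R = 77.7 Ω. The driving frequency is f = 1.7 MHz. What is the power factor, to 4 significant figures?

0.2457

ω = 2πf = 1.068e+07 rad/s
X_L = ωL = 306.6 Ω
Z = 77.70 + j306.6 Ω
|Z| = √(77.70² + 306.6²) = 316.3 Ω
∠Z = arctan(306.6/77.70) = 75.78°
cos φ = cos(75.78°) = 0.2457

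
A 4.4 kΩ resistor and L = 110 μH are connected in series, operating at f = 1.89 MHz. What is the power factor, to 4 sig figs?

0.9586

ω = 2πf = 1.188e+07 rad/s
X_L = ωL = 1306 Ω
Z = 4400 + j1306 Ω
|Z| = √(4400² + 1306²) = 4590 Ω
∠Z = arctan(1306/4400) = 16.54°
cos φ = cos(16.54°) = 0.9586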